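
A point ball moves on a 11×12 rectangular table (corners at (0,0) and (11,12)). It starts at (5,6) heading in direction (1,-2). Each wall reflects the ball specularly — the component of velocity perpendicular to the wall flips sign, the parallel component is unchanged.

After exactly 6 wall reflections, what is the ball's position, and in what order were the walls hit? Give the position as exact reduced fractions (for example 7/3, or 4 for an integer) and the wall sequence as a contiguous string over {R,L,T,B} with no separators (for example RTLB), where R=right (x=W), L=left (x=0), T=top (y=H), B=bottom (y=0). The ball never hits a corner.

1. t=3 → B at (8,0); v=(1,2)
2. t=3 → R at (11,6); v=(-1,2)
3. t=3 → T at (8,12); v=(-1,-2)
4. t=6 → B at (2,0); v=(-1,2)
5. t=2 → L at (0,4); v=(1,2)
6. t=4 → T at (4,12); v=(1,-2)

Final position: (4,12)
Wall sequence: BRTBLT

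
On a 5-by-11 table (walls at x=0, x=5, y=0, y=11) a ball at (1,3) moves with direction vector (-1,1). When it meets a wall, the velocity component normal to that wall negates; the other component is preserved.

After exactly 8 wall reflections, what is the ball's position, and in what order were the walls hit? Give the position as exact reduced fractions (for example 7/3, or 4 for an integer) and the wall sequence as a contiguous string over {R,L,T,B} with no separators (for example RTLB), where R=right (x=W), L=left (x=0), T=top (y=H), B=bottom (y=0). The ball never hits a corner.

Final position: (5,7)
Wall sequence: LRTLRBLR

1. t=1 → L at (0,4); v=(1,1)
2. t=5 → R at (5,9); v=(-1,1)
3. t=2 → T at (3,11); v=(-1,-1)
4. t=3 → L at (0,8); v=(1,-1)
5. t=5 → R at (5,3); v=(-1,-1)
6. t=3 → B at (2,0); v=(-1,1)
7. t=2 → L at (0,2); v=(1,1)
8. t=5 → R at (5,7); v=(-1,1)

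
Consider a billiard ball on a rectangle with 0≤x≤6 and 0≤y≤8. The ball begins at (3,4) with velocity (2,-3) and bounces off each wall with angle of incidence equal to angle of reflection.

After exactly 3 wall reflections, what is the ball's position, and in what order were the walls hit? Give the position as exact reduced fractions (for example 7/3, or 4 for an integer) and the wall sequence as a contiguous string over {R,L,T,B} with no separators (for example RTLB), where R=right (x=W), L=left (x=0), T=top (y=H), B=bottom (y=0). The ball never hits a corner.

1. t=4/3 → B at (17/3,0); v=(2,3)
2. t=1/6 → R at (6,1/2); v=(-2,3)
3. t=5/2 → T at (1,8); v=(-2,-3)

Final position: (1,8)
Wall sequence: BRT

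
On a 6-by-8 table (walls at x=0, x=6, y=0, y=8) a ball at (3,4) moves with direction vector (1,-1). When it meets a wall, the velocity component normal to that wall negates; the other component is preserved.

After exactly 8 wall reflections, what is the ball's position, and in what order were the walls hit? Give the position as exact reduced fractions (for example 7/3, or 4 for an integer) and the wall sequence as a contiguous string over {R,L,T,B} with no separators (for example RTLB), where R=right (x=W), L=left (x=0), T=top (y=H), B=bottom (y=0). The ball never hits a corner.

Final position: (6,7)
Wall sequence: RBLTRBLR

1. t=3 → R at (6,1); v=(-1,-1)
2. t=1 → B at (5,0); v=(-1,1)
3. t=5 → L at (0,5); v=(1,1)
4. t=3 → T at (3,8); v=(1,-1)
5. t=3 → R at (6,5); v=(-1,-1)
6. t=5 → B at (1,0); v=(-1,1)
7. t=1 → L at (0,1); v=(1,1)
8. t=6 → R at (6,7); v=(-1,1)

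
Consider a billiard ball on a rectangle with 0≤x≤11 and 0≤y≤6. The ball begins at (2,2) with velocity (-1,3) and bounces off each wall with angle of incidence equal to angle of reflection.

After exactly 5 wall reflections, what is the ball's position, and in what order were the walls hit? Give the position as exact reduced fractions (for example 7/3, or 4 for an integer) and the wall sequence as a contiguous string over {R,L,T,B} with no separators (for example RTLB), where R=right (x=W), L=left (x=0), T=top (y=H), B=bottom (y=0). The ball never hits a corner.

1. t=4/3 → T at (2/3,6); v=(-1,-3)
2. t=2/3 → L at (0,4); v=(1,-3)
3. t=4/3 → B at (4/3,0); v=(1,3)
4. t=2 → T at (10/3,6); v=(1,-3)
5. t=2 → B at (16/3,0); v=(1,3)

Final position: (16/3,0)
Wall sequence: TLBTB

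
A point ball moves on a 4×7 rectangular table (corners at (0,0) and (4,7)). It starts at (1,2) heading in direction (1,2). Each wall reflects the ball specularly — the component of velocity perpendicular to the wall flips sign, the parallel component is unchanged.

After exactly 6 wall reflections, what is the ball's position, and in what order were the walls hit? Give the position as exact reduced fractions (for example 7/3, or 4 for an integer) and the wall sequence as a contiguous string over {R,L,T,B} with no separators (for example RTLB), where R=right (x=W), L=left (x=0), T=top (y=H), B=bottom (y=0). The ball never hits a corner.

1. t=5/2 → T at (7/2,7); v=(1,-2)
2. t=1/2 → R at (4,6); v=(-1,-2)
3. t=3 → B at (1,0); v=(-1,2)
4. t=1 → L at (0,2); v=(1,2)
5. t=5/2 → T at (5/2,7); v=(1,-2)
6. t=3/2 → R at (4,4); v=(-1,-2)

Final position: (4,4)
Wall sequence: TRBLTR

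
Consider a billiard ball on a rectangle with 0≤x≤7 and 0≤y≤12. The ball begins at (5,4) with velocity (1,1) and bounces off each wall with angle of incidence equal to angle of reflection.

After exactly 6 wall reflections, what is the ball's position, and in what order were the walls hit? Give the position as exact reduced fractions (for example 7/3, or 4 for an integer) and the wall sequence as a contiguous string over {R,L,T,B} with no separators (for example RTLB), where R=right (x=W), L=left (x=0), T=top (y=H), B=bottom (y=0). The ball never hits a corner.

Final position: (0,3)
Wall sequence: RTLRBL

1. t=2 → R at (7,6); v=(-1,1)
2. t=6 → T at (1,12); v=(-1,-1)
3. t=1 → L at (0,11); v=(1,-1)
4. t=7 → R at (7,4); v=(-1,-1)
5. t=4 → B at (3,0); v=(-1,1)
6. t=3 → L at (0,3); v=(1,1)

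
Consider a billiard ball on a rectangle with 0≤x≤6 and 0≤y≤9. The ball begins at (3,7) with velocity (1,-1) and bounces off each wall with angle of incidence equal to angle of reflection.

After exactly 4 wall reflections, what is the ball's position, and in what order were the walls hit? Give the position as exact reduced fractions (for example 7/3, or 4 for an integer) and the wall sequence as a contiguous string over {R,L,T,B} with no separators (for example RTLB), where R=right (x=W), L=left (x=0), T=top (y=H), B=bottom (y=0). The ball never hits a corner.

Final position: (6,8)
Wall sequence: RBLR

1. t=3 → R at (6,4); v=(-1,-1)
2. t=4 → B at (2,0); v=(-1,1)
3. t=2 → L at (0,2); v=(1,1)
4. t=6 → R at (6,8); v=(-1,1)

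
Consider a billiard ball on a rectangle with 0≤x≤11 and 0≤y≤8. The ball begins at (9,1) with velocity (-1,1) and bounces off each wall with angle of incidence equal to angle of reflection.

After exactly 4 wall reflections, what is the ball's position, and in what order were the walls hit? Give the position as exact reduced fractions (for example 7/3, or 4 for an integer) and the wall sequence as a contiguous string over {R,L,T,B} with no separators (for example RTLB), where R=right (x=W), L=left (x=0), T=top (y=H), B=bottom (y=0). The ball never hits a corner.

1. t=7 → T at (2,8); v=(-1,-1)
2. t=2 → L at (0,6); v=(1,-1)
3. t=6 → B at (6,0); v=(1,1)
4. t=5 → R at (11,5); v=(-1,1)

Final position: (11,5)
Wall sequence: TLBR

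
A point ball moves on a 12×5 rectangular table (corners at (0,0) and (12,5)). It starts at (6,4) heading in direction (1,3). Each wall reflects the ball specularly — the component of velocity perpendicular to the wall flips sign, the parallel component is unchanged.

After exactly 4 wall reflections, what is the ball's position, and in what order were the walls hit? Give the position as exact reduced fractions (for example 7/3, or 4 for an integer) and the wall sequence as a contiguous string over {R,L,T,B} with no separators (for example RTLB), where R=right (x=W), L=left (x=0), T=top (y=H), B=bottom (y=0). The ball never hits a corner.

Final position: (34/3,0)
Wall sequence: TBTB

1. t=1/3 → T at (19/3,5); v=(1,-3)
2. t=5/3 → B at (8,0); v=(1,3)
3. t=5/3 → T at (29/3,5); v=(1,-3)
4. t=5/3 → B at (34/3,0); v=(1,3)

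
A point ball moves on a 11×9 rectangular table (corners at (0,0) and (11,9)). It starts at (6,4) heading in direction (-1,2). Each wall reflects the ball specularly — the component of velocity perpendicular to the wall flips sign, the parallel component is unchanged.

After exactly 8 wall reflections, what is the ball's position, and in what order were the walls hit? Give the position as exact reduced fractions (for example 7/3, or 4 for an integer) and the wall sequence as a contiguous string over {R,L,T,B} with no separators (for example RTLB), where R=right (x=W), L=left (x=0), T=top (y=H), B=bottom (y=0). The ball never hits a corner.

1. t=5/2 → T at (7/2,9); v=(-1,-2)
2. t=7/2 → L at (0,2); v=(1,-2)
3. t=1 → B at (1,0); v=(1,2)
4. t=9/2 → T at (11/2,9); v=(1,-2)
5. t=9/2 → B at (10,0); v=(1,2)
6. t=1 → R at (11,2); v=(-1,2)
7. t=7/2 → T at (15/2,9); v=(-1,-2)
8. t=9/2 → B at (3,0); v=(-1,2)

Final position: (3,0)
Wall sequence: TLBTBRTB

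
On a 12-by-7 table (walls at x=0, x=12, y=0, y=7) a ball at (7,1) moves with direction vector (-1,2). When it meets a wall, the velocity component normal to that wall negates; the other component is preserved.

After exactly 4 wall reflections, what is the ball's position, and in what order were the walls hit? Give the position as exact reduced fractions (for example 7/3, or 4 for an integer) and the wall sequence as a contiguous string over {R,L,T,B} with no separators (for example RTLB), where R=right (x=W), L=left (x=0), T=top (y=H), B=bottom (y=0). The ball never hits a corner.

1. t=3 → T at (4,7); v=(-1,-2)
2. t=7/2 → B at (1/2,0); v=(-1,2)
3. t=1/2 → L at (0,1); v=(1,2)
4. t=3 → T at (3,7); v=(1,-2)

Final position: (3,7)
Wall sequence: TBLT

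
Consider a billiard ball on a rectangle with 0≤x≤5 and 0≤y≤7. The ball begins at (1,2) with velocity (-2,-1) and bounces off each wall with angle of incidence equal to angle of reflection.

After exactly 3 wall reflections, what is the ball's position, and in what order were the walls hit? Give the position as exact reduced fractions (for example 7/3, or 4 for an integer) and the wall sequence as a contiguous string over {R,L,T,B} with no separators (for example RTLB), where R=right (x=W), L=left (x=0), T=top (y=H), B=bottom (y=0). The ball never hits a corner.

1. t=1/2 → L at (0,3/2); v=(2,-1)
2. t=3/2 → B at (3,0); v=(2,1)
3. t=1 → R at (5,1); v=(-2,1)

Final position: (5,1)
Wall sequence: LBR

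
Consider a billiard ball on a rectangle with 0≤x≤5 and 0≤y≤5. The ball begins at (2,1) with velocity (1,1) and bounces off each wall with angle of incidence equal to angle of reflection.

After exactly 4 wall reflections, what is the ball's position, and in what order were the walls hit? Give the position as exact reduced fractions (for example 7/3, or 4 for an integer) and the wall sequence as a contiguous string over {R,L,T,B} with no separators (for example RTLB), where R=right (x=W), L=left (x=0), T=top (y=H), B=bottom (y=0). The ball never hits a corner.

Final position: (1,0)
Wall sequence: RTLB

1. t=3 → R at (5,4); v=(-1,1)
2. t=1 → T at (4,5); v=(-1,-1)
3. t=4 → L at (0,1); v=(1,-1)
4. t=1 → B at (1,0); v=(1,1)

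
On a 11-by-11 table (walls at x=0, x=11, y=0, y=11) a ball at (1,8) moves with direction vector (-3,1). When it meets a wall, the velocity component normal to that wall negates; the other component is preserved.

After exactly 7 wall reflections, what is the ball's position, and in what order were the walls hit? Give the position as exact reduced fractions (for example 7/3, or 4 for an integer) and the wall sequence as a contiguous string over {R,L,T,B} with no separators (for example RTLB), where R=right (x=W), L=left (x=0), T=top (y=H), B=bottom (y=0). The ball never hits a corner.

Final position: (0,1)
Wall sequence: LTRLRBL

1. t=1/3 → L at (0,25/3); v=(3,1)
2. t=8/3 → T at (8,11); v=(3,-1)
3. t=1 → R at (11,10); v=(-3,-1)
4. t=11/3 → L at (0,19/3); v=(3,-1)
5. t=11/3 → R at (11,8/3); v=(-3,-1)
6. t=8/3 → B at (3,0); v=(-3,1)
7. t=1 → L at (0,1); v=(3,1)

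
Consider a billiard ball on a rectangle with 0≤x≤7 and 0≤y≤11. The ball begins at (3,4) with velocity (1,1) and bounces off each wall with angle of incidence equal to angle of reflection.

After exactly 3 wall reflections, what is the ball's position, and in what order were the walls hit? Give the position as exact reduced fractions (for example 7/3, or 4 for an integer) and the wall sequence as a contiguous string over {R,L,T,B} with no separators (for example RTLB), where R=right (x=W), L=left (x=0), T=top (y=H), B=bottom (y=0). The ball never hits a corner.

Final position: (0,7)
Wall sequence: RTL

1. t=4 → R at (7,8); v=(-1,1)
2. t=3 → T at (4,11); v=(-1,-1)
3. t=4 → L at (0,7); v=(1,-1)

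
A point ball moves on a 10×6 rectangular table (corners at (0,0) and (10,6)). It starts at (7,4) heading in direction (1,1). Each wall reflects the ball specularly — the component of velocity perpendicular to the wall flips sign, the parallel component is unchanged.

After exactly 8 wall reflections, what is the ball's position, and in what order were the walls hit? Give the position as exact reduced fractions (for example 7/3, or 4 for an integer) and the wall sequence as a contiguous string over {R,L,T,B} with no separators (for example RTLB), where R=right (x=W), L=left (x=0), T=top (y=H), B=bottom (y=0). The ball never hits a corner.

1. t=2 → T at (9,6); v=(1,-1)
2. t=1 → R at (10,5); v=(-1,-1)
3. t=5 → B at (5,0); v=(-1,1)
4. t=5 → L at (0,5); v=(1,1)
5. t=1 → T at (1,6); v=(1,-1)
6. t=6 → B at (7,0); v=(1,1)
7. t=3 → R at (10,3); v=(-1,1)
8. t=3 → T at (7,6); v=(-1,-1)

Final position: (7,6)
Wall sequence: TRBLTBRT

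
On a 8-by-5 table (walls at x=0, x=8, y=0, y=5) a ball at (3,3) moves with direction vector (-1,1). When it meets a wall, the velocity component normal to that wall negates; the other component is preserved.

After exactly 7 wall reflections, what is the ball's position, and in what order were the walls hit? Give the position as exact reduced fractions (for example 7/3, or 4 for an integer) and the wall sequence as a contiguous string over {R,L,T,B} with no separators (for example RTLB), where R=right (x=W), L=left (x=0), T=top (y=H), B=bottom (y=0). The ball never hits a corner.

1. t=2 → T at (1,5); v=(-1,-1)
2. t=1 → L at (0,4); v=(1,-1)
3. t=4 → B at (4,0); v=(1,1)
4. t=4 → R at (8,4); v=(-1,1)
5. t=1 → T at (7,5); v=(-1,-1)
6. t=5 → B at (2,0); v=(-1,1)
7. t=2 → L at (0,2); v=(1,1)

Final position: (0,2)
Wall sequence: TLBRTBL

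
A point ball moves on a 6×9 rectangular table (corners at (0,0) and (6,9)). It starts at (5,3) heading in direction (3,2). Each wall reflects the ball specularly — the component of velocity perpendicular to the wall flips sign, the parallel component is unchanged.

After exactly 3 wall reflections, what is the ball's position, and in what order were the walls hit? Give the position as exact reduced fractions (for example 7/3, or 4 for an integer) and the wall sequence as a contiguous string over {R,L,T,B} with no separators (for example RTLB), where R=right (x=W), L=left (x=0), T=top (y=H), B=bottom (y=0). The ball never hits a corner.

1. t=1/3 → R at (6,11/3); v=(-3,2)
2. t=2 → L at (0,23/3); v=(3,2)
3. t=2/3 → T at (2,9); v=(3,-2)

Final position: (2,9)
Wall sequence: RLT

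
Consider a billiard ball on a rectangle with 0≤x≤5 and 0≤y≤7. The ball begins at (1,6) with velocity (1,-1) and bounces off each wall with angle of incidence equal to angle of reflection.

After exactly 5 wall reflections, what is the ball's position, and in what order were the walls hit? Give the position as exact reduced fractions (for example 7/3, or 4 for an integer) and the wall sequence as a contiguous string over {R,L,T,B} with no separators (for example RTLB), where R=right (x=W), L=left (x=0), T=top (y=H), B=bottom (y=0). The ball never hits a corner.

Final position: (5,6)
Wall sequence: RBLTR

1. t=4 → R at (5,2); v=(-1,-1)
2. t=2 → B at (3,0); v=(-1,1)
3. t=3 → L at (0,3); v=(1,1)
4. t=4 → T at (4,7); v=(1,-1)
5. t=1 → R at (5,6); v=(-1,-1)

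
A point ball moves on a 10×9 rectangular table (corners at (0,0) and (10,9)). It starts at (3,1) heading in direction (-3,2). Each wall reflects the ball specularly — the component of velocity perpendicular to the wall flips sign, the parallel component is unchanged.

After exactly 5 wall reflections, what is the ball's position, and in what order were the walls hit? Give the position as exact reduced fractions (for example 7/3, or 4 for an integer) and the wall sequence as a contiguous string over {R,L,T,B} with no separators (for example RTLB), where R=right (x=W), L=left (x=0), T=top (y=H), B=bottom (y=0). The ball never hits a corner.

Final position: (5/2,0)
Wall sequence: LTRLB

1. t=1 → L at (0,3); v=(3,2)
2. t=3 → T at (9,9); v=(3,-2)
3. t=1/3 → R at (10,25/3); v=(-3,-2)
4. t=10/3 → L at (0,5/3); v=(3,-2)
5. t=5/6 → B at (5/2,0); v=(3,2)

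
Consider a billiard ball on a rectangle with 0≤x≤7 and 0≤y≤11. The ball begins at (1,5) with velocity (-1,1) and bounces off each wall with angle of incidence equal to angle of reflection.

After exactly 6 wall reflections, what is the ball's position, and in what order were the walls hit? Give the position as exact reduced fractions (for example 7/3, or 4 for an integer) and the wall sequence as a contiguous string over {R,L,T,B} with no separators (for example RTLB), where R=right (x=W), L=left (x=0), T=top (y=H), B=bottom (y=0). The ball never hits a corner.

1. t=1 → L at (0,6); v=(1,1)
2. t=5 → T at (5,11); v=(1,-1)
3. t=2 → R at (7,9); v=(-1,-1)
4. t=7 → L at (0,2); v=(1,-1)
5. t=2 → B at (2,0); v=(1,1)
6. t=5 → R at (7,5); v=(-1,1)

Final position: (7,5)
Wall sequence: LTRLBR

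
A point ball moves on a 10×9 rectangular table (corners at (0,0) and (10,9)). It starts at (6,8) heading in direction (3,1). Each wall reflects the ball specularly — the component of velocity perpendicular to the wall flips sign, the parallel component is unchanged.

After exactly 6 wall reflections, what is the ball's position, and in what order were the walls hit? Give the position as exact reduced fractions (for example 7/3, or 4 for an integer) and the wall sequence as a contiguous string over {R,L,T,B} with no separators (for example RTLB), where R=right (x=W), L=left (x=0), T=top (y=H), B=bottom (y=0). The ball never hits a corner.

Final position: (0,4/3)
Wall sequence: TRLRBL

1. t=1 → T at (9,9); v=(3,-1)
2. t=1/3 → R at (10,26/3); v=(-3,-1)
3. t=10/3 → L at (0,16/3); v=(3,-1)
4. t=10/3 → R at (10,2); v=(-3,-1)
5. t=2 → B at (4,0); v=(-3,1)
6. t=4/3 → L at (0,4/3); v=(3,1)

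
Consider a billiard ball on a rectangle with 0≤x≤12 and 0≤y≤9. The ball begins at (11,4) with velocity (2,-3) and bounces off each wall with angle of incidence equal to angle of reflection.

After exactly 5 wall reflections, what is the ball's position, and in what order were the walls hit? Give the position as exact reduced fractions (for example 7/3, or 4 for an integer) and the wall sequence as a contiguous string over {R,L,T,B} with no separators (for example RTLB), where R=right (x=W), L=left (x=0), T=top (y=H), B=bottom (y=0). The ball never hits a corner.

1. t=1/2 → R at (12,5/2); v=(-2,-3)
2. t=5/6 → B at (31/3,0); v=(-2,3)
3. t=3 → T at (13/3,9); v=(-2,-3)
4. t=13/6 → L at (0,5/2); v=(2,-3)
5. t=5/6 → B at (5/3,0); v=(2,3)

Final position: (5/3,0)
Wall sequence: RBTLB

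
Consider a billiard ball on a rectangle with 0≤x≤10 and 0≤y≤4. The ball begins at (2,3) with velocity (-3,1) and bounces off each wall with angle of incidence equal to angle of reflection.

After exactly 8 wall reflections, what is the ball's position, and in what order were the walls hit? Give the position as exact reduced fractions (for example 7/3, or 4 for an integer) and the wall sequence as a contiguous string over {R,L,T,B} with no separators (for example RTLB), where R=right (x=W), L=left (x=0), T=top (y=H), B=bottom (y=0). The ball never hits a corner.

1. t=2/3 → L at (0,11/3); v=(3,1)
2. t=1/3 → T at (1,4); v=(3,-1)
3. t=3 → R at (10,1); v=(-3,-1)
4. t=1 → B at (7,0); v=(-3,1)
5. t=7/3 → L at (0,7/3); v=(3,1)
6. t=5/3 → T at (5,4); v=(3,-1)
7. t=5/3 → R at (10,7/3); v=(-3,-1)
8. t=7/3 → B at (3,0); v=(-3,1)

Final position: (3,0)
Wall sequence: LTRBLTRB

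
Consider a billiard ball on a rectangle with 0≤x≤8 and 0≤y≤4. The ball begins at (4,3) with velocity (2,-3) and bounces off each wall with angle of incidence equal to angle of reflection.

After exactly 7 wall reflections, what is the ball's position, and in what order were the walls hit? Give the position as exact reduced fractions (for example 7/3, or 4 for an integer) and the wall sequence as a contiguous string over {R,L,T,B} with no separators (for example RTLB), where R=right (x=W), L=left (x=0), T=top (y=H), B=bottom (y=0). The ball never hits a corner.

Final position: (2/3,0)
Wall sequence: BRTBTLB

1. t=1 → B at (6,0); v=(2,3)
2. t=1 → R at (8,3); v=(-2,3)
3. t=1/3 → T at (22/3,4); v=(-2,-3)
4. t=4/3 → B at (14/3,0); v=(-2,3)
5. t=4/3 → T at (2,4); v=(-2,-3)
6. t=1 → L at (0,1); v=(2,-3)
7. t=1/3 → B at (2/3,0); v=(2,3)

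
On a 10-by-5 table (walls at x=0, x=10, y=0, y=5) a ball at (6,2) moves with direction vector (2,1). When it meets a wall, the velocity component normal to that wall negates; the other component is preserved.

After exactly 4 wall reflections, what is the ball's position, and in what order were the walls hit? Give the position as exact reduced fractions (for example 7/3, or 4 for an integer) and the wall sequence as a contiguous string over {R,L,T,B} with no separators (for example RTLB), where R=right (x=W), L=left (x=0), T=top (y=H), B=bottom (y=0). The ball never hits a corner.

Final position: (2,0)
Wall sequence: RTLB

1. t=2 → R at (10,4); v=(-2,1)
2. t=1 → T at (8,5); v=(-2,-1)
3. t=4 → L at (0,1); v=(2,-1)
4. t=1 → B at (2,0); v=(2,1)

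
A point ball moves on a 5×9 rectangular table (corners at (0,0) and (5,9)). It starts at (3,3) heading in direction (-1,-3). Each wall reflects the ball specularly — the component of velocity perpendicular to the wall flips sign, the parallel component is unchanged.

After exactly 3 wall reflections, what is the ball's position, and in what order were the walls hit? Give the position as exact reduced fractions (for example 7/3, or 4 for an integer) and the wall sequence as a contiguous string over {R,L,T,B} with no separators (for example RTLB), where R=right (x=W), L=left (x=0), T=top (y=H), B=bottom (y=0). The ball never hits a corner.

Final position: (1,9)
Wall sequence: BLT

1. t=1 → B at (2,0); v=(-1,3)
2. t=2 → L at (0,6); v=(1,3)
3. t=1 → T at (1,9); v=(1,-3)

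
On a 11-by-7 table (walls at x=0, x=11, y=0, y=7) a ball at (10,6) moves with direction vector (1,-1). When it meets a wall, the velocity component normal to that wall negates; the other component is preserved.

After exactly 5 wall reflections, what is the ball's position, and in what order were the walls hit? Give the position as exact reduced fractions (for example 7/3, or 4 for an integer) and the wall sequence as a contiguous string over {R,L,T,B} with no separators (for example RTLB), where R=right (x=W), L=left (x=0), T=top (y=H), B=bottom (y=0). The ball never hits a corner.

1. t=1 → R at (11,5); v=(-1,-1)
2. t=5 → B at (6,0); v=(-1,1)
3. t=6 → L at (0,6); v=(1,1)
4. t=1 → T at (1,7); v=(1,-1)
5. t=7 → B at (8,0); v=(1,1)

Final position: (8,0)
Wall sequence: RBLTB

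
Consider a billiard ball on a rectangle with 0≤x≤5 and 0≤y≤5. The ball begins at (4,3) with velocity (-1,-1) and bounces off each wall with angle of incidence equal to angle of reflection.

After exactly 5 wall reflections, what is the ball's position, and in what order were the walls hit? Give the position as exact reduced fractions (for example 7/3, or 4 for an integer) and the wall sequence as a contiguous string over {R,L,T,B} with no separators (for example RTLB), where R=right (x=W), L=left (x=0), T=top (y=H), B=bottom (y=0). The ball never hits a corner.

1. t=3 → B at (1,0); v=(-1,1)
2. t=1 → L at (0,1); v=(1,1)
3. t=4 → T at (4,5); v=(1,-1)
4. t=1 → R at (5,4); v=(-1,-1)
5. t=4 → B at (1,0); v=(-1,1)

Final position: (1,0)
Wall sequence: BLTRB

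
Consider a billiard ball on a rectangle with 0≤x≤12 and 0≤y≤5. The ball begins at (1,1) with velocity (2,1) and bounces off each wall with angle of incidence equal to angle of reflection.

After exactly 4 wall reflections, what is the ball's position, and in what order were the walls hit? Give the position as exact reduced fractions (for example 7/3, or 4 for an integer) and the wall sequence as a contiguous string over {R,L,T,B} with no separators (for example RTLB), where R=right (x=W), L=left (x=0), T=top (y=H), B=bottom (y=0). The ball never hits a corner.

1. t=4 → T at (9,5); v=(2,-1)
2. t=3/2 → R at (12,7/2); v=(-2,-1)
3. t=7/2 → B at (5,0); v=(-2,1)
4. t=5/2 → L at (0,5/2); v=(2,1)

Final position: (0,5/2)
Wall sequence: TRBL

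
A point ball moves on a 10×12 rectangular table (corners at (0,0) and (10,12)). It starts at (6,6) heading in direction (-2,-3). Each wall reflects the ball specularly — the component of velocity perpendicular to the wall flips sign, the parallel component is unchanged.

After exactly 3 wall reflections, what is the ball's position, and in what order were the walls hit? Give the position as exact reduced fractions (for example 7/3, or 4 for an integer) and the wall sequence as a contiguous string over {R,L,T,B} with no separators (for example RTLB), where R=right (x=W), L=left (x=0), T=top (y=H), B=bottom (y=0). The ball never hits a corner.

Final position: (6,12)
Wall sequence: BLT

1. t=2 → B at (2,0); v=(-2,3)
2. t=1 → L at (0,3); v=(2,3)
3. t=3 → T at (6,12); v=(2,-3)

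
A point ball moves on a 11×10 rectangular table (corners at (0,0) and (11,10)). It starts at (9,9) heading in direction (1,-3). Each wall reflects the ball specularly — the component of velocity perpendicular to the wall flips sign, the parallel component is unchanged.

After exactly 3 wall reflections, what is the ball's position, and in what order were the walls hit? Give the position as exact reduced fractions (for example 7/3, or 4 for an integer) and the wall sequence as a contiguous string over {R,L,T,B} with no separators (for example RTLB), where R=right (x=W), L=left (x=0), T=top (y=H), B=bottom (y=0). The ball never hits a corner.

Final position: (20/3,10)
Wall sequence: RBT

1. t=2 → R at (11,3); v=(-1,-3)
2. t=1 → B at (10,0); v=(-1,3)
3. t=10/3 → T at (20/3,10); v=(-1,-3)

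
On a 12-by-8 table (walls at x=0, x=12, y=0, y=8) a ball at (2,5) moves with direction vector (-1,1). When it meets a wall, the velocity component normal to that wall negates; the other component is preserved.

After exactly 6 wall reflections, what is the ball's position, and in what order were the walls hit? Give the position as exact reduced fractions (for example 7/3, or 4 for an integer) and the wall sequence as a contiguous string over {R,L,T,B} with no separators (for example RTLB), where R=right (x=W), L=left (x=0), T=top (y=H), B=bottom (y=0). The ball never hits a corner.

Final position: (0,1)
Wall sequence: LTBRTL

1. t=2 → L at (0,7); v=(1,1)
2. t=1 → T at (1,8); v=(1,-1)
3. t=8 → B at (9,0); v=(1,1)
4. t=3 → R at (12,3); v=(-1,1)
5. t=5 → T at (7,8); v=(-1,-1)
6. t=7 → L at (0,1); v=(1,-1)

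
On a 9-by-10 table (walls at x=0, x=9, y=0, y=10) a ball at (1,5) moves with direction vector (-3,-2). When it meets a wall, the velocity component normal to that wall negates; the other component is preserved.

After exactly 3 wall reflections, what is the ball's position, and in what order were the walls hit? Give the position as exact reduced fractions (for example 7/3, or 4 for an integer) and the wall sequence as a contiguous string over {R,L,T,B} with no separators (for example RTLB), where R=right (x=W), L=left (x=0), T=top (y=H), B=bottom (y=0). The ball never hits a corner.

1. t=1/3 → L at (0,13/3); v=(3,-2)
2. t=13/6 → B at (13/2,0); v=(3,2)
3. t=5/6 → R at (9,5/3); v=(-3,2)

Final position: (9,5/3)
Wall sequence: LBR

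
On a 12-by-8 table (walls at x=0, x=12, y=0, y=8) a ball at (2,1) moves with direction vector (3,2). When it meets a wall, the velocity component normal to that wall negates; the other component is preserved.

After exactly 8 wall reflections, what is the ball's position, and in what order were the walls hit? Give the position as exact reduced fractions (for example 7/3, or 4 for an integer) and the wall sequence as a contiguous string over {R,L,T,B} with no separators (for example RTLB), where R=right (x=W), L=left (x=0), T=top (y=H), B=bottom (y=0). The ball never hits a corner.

Final position: (1/2,0)
Wall sequence: RTLBRTLB

1. t=10/3 → R at (12,23/3); v=(-3,2)
2. t=1/6 → T at (23/2,8); v=(-3,-2)
3. t=23/6 → L at (0,1/3); v=(3,-2)
4. t=1/6 → B at (1/2,0); v=(3,2)
5. t=23/6 → R at (12,23/3); v=(-3,2)
6. t=1/6 → T at (23/2,8); v=(-3,-2)
7. t=23/6 → L at (0,1/3); v=(3,-2)
8. t=1/6 → B at (1/2,0); v=(3,2)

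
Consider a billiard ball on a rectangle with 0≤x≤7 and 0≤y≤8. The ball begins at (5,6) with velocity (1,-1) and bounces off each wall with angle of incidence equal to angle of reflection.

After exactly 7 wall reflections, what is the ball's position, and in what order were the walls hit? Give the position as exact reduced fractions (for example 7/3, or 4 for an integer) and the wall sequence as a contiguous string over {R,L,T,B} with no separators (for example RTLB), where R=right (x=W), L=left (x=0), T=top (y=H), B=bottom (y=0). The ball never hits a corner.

1. t=2 → R at (7,4); v=(-1,-1)
2. t=4 → B at (3,0); v=(-1,1)
3. t=3 → L at (0,3); v=(1,1)
4. t=5 → T at (5,8); v=(1,-1)
5. t=2 → R at (7,6); v=(-1,-1)
6. t=6 → B at (1,0); v=(-1,1)
7. t=1 → L at (0,1); v=(1,1)

Final position: (0,1)
Wall sequence: RBLTRBL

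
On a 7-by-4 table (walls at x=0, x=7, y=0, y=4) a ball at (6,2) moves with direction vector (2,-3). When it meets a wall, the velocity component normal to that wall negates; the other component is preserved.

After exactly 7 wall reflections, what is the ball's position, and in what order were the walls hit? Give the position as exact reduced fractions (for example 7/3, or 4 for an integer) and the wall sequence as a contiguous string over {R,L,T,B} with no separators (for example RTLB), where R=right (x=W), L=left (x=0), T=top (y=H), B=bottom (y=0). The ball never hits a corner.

Final position: (4,0)
Wall sequence: RBTBLTB

1. t=1/2 → R at (7,1/2); v=(-2,-3)
2. t=1/6 → B at (20/3,0); v=(-2,3)
3. t=4/3 → T at (4,4); v=(-2,-3)
4. t=4/3 → B at (4/3,0); v=(-2,3)
5. t=2/3 → L at (0,2); v=(2,3)
6. t=2/3 → T at (4/3,4); v=(2,-3)
7. t=4/3 → B at (4,0); v=(2,3)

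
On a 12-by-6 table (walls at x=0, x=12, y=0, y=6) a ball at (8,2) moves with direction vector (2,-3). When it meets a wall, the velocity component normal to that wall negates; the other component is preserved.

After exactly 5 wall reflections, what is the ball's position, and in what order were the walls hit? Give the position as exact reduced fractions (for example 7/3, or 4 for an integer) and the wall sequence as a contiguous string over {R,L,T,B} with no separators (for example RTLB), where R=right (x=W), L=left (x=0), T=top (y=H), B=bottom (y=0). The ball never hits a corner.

Final position: (8/3,6)
Wall sequence: BRTBT

1. t=2/3 → B at (28/3,0); v=(2,3)
2. t=4/3 → R at (12,4); v=(-2,3)
3. t=2/3 → T at (32/3,6); v=(-2,-3)
4. t=2 → B at (20/3,0); v=(-2,3)
5. t=2 → T at (8/3,6); v=(-2,-3)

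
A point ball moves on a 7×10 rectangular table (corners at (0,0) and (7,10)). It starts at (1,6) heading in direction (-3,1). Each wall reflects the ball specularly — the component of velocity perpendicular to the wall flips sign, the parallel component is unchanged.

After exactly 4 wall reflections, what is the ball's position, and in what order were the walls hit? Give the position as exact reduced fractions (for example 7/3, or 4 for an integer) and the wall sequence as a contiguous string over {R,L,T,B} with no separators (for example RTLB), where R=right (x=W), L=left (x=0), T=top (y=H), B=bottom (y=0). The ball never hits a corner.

Final position: (0,9)
Wall sequence: LRTL

1. t=1/3 → L at (0,19/3); v=(3,1)
2. t=7/3 → R at (7,26/3); v=(-3,1)
3. t=4/3 → T at (3,10); v=(-3,-1)
4. t=1 → L at (0,9); v=(3,-1)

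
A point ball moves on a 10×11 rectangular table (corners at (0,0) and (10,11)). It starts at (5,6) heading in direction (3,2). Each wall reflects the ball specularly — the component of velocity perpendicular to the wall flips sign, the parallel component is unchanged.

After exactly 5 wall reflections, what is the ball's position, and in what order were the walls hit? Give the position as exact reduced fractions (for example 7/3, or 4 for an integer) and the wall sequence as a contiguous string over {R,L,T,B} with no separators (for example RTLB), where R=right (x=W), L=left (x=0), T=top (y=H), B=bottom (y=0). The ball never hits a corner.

Final position: (10,2/3)
Wall sequence: RTLBR

1. t=5/3 → R at (10,28/3); v=(-3,2)
2. t=5/6 → T at (15/2,11); v=(-3,-2)
3. t=5/2 → L at (0,6); v=(3,-2)
4. t=3 → B at (9,0); v=(3,2)
5. t=1/3 → R at (10,2/3); v=(-3,2)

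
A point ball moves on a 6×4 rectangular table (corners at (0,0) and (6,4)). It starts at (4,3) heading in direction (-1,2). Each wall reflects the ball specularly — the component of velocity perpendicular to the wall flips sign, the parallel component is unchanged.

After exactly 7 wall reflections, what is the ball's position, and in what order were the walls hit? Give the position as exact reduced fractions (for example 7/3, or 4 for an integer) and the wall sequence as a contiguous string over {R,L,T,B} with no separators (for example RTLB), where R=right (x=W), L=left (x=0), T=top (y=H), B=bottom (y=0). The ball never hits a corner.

1. t=1/2 → T at (7/2,4); v=(-1,-2)
2. t=2 → B at (3/2,0); v=(-1,2)
3. t=3/2 → L at (0,3); v=(1,2)
4. t=1/2 → T at (1/2,4); v=(1,-2)
5. t=2 → B at (5/2,0); v=(1,2)
6. t=2 → T at (9/2,4); v=(1,-2)
7. t=3/2 → R at (6,1); v=(-1,-2)

Final position: (6,1)
Wall sequence: TBLTBTR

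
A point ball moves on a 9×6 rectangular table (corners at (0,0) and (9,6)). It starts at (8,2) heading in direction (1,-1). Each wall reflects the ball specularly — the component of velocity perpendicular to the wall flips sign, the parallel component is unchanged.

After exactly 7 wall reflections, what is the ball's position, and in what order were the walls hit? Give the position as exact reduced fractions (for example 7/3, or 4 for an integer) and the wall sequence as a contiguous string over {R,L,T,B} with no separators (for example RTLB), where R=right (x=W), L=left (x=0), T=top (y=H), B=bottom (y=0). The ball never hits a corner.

Final position: (8,6)
Wall sequence: RBTLBRT

1. t=1 → R at (9,1); v=(-1,-1)
2. t=1 → B at (8,0); v=(-1,1)
3. t=6 → T at (2,6); v=(-1,-1)
4. t=2 → L at (0,4); v=(1,-1)
5. t=4 → B at (4,0); v=(1,1)
6. t=5 → R at (9,5); v=(-1,1)
7. t=1 → T at (8,6); v=(-1,-1)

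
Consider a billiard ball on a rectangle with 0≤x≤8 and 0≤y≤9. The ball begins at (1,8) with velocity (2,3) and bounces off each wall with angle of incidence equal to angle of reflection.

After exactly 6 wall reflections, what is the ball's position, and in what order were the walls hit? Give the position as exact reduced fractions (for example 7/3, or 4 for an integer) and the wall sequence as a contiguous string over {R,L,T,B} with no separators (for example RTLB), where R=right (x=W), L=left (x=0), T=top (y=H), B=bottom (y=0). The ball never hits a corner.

Final position: (11/3,0)
Wall sequence: TBRTLB

1. t=1/3 → T at (5/3,9); v=(2,-3)
2. t=3 → B at (23/3,0); v=(2,3)
3. t=1/6 → R at (8,1/2); v=(-2,3)
4. t=17/6 → T at (7/3,9); v=(-2,-3)
5. t=7/6 → L at (0,11/2); v=(2,-3)
6. t=11/6 → B at (11/3,0); v=(2,3)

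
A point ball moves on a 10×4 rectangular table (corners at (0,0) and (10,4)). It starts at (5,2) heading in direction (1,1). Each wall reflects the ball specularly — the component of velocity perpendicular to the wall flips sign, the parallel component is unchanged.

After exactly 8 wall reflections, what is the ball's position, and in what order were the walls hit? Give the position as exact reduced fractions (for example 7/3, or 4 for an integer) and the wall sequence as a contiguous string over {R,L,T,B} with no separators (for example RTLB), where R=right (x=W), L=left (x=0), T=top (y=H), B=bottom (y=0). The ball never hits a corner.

1. t=2 → T at (7,4); v=(1,-1)
2. t=3 → R at (10,1); v=(-1,-1)
3. t=1 → B at (9,0); v=(-1,1)
4. t=4 → T at (5,4); v=(-1,-1)
5. t=4 → B at (1,0); v=(-1,1)
6. t=1 → L at (0,1); v=(1,1)
7. t=3 → T at (3,4); v=(1,-1)
8. t=4 → B at (7,0); v=(1,1)

Final position: (7,0)
Wall sequence: TRBTBLTB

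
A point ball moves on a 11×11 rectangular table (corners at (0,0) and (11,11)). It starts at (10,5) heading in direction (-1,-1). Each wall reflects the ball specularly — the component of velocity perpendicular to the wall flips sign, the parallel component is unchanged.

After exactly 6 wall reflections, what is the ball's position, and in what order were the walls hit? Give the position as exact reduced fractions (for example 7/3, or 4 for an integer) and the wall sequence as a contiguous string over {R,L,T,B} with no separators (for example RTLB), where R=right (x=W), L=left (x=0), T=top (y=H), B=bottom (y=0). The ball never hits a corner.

1. t=5 → B at (5,0); v=(-1,1)
2. t=5 → L at (0,5); v=(1,1)
3. t=6 → T at (6,11); v=(1,-1)
4. t=5 → R at (11,6); v=(-1,-1)
5. t=6 → B at (5,0); v=(-1,1)
6. t=5 → L at (0,5); v=(1,1)

Final position: (0,5)
Wall sequence: BLTRBL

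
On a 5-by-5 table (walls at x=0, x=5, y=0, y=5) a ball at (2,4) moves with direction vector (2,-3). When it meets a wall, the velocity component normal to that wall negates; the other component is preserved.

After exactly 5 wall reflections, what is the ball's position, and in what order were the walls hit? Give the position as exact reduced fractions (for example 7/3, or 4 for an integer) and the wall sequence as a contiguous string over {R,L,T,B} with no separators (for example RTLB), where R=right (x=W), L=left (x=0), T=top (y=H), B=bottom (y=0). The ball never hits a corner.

Final position: (4/3,0)
Wall sequence: BRTLB

1. t=4/3 → B at (14/3,0); v=(2,3)
2. t=1/6 → R at (5,1/2); v=(-2,3)
3. t=3/2 → T at (2,5); v=(-2,-3)
4. t=1 → L at (0,2); v=(2,-3)
5. t=2/3 → B at (4/3,0); v=(2,3)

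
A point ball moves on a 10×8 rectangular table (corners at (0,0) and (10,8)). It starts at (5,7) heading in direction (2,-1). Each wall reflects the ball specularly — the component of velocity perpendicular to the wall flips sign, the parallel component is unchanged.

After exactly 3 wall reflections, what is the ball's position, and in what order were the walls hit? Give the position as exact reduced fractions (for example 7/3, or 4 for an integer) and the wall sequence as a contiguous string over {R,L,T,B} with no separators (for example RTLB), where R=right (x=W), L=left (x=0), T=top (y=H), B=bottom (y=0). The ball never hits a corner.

1. t=5/2 → R at (10,9/2); v=(-2,-1)
2. t=9/2 → B at (1,0); v=(-2,1)
3. t=1/2 → L at (0,1/2); v=(2,1)

Final position: (0,1/2)
Wall sequence: RBL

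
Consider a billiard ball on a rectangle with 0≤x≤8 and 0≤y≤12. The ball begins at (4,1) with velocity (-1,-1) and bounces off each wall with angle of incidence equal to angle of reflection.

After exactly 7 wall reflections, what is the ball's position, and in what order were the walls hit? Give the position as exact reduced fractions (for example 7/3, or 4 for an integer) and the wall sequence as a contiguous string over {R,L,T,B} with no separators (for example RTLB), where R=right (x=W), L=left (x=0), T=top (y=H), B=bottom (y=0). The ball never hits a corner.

Final position: (8,3)
Wall sequence: BLRTLBR

1. t=1 → B at (3,0); v=(-1,1)
2. t=3 → L at (0,3); v=(1,1)
3. t=8 → R at (8,11); v=(-1,1)
4. t=1 → T at (7,12); v=(-1,-1)
5. t=7 → L at (0,5); v=(1,-1)
6. t=5 → B at (5,0); v=(1,1)
7. t=3 → R at (8,3); v=(-1,1)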